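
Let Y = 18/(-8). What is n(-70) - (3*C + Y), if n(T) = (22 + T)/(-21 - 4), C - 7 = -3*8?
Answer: 5517/100 ≈ 55.170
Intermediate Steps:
C = -17 (C = 7 - 3*8 = 7 - 24 = -17)
n(T) = -22/25 - T/25 (n(T) = (22 + T)/(-25) = (22 + T)*(-1/25) = -22/25 - T/25)
Y = -9/4 (Y = 18*(-⅛) = -9/4 ≈ -2.2500)
n(-70) - (3*C + Y) = (-22/25 - 1/25*(-70)) - (3*(-17) - 9/4) = (-22/25 + 14/5) - (-51 - 9/4) = 48/25 - 1*(-213/4) = 48/25 + 213/4 = 5517/100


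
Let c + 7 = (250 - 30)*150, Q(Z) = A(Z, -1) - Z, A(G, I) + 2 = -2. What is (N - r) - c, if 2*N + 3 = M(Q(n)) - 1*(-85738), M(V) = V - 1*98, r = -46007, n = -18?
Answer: 111679/2 ≈ 55840.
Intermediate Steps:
A(G, I) = -4 (A(G, I) = -2 - 2 = -4)
Q(Z) = -4 - Z
M(V) = -98 + V (M(V) = V - 98 = -98 + V)
N = 85651/2 (N = -3/2 + ((-98 + (-4 - 1*(-18))) - 1*(-85738))/2 = -3/2 + ((-98 + (-4 + 18)) + 85738)/2 = -3/2 + ((-98 + 14) + 85738)/2 = -3/2 + (-84 + 85738)/2 = -3/2 + (½)*85654 = -3/2 + 42827 = 85651/2 ≈ 42826.)
c = 32993 (c = -7 + (250 - 30)*150 = -7 + 220*150 = -7 + 33000 = 32993)
(N - r) - c = (85651/2 - 1*(-46007)) - 1*32993 = (85651/2 + 46007) - 32993 = 177665/2 - 32993 = 111679/2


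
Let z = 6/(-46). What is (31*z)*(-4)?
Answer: 372/23 ≈ 16.174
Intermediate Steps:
z = -3/23 (z = 6*(-1/46) = -3/23 ≈ -0.13043)
(31*z)*(-4) = (31*(-3/23))*(-4) = -93/23*(-4) = 372/23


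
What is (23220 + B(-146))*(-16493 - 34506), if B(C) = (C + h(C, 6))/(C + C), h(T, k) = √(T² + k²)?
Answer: -2368444559/2 + 50999*√5338/146 ≈ -1.1842e+9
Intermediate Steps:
B(C) = (C + √(36 + C²))/(2*C) (B(C) = (C + √(C² + 6²))/(C + C) = (C + √(C² + 36))/((2*C)) = (C + √(36 + C²))*(1/(2*C)) = (C + √(36 + C²))/(2*C))
(23220 + B(-146))*(-16493 - 34506) = (23220 + (½)*(-146 + √(36 + (-146)²))/(-146))*(-16493 - 34506) = (23220 + (½)*(-1/146)*(-146 + √(36 + 21316)))*(-50999) = (23220 + (½)*(-1/146)*(-146 + √21352))*(-50999) = (23220 + (½)*(-1/146)*(-146 + 2*√5338))*(-50999) = (23220 + (½ - √5338/146))*(-50999) = (46441/2 - √5338/146)*(-50999) = -2368444559/2 + 50999*√5338/146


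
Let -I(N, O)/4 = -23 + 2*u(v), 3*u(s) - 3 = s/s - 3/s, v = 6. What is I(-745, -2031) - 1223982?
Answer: -3671698/3 ≈ -1.2239e+6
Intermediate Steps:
u(s) = 4/3 - 1/s (u(s) = 1 + (s/s - 3/s)/3 = 1 + (1 - 3/s)/3 = 1 + (1/3 - 1/s) = 4/3 - 1/s)
I(N, O) = 248/3 (I(N, O) = -4*(-23 + 2*(4/3 - 1/6)) = -4*(-23 + 2*(7/6)) = -4*(-23 + 7/3) = -4*(-62/3) = 248/3)
I(-745, -2031) - 1223982 = 248/3 - 1223982 = -3671698/3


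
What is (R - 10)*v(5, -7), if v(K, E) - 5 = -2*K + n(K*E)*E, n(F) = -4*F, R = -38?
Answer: 47280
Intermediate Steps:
v(K, E) = 5 - 2*K - 4*K*E² (v(K, E) = 5 + (-2*K + (-4*K*E)*E) = 5 + (-2*K + (-4*E*K)*E) = 5 + (-2*K - 4*K*E²) = 5 - 2*K - 4*K*E²)
(R - 10)*v(5, -7) = (-38 - 10)*(5 - 2*5 - 4*5*(-7)²) = -48*(5 - 10 - 4*5*49) = -48*(5 - 10 - 980) = -48*(-985) = 47280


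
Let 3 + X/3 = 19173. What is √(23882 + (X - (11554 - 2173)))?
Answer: √72011 ≈ 268.35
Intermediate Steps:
X = 57510 (X = -9 + 3*19173 = -9 + 57519 = 57510)
√(23882 + (X - (11554 - 2173))) = √(23882 + (57510 - (11554 - 2173))) = √(23882 + (57510 - 1*9381)) = √(23882 + (57510 - 9381)) = √(23882 + 48129) = √72011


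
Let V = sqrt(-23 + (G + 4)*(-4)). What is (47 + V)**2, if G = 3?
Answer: (47 + I*sqrt(51))**2 ≈ 2158.0 + 671.29*I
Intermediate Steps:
V = I*sqrt(51) (V = sqrt(-23 + (3 + 4)*(-4)) = sqrt(-23 + 7*(-4)) = sqrt(-23 - 28) = sqrt(-51) = I*sqrt(51) ≈ 7.1414*I)
(47 + V)**2 = (47 + I*sqrt(51))**2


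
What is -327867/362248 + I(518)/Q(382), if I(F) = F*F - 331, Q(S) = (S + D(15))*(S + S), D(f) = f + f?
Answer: -765263949/14253009808 ≈ -0.053691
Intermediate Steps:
D(f) = 2*f
Q(S) = 2*S*(30 + S) (Q(S) = (S + 2*15)*(S + S) = (S + 30)*(2*S) = (30 + S)*(2*S) = 2*S*(30 + S))
I(F) = -331 + F² (I(F) = F² - 331 = -331 + F²)
-327867/362248 + I(518)/Q(382) = -327867/362248 + (-331 + 518²)/((2*382*(30 + 382))) = -327867*1/362248 + (-331 + 268324)/((2*382*412)) = -327867/362248 + 267993/314768 = -765263949/14253009808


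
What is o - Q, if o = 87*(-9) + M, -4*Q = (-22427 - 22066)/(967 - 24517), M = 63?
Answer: -22593169/31400 ≈ -719.53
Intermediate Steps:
Q = -14831/31400 (Q = -(-22427 - 22066)/(4*(967 - 24517)) = -(-44493)/(4*(-23550)) = -(-44493)*(-1)/(4*23550) = -¼*14831/7850 = -14831/31400 ≈ -0.47232)
o = -720 (o = 87*(-9) + 63 = -783 + 63 = -720)
o - Q = -720 - 1*(-14831/31400) = -720 + 14831/31400 = -22593169/31400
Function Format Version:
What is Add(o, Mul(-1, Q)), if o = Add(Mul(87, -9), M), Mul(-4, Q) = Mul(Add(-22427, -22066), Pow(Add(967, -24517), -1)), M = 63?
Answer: Rational(-22593169, 31400) ≈ -719.53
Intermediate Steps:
Q = Rational(-14831, 31400) (Q = Mul(Rational(-1, 4), Mul(Add(-22427, -22066), Pow(Add(967, -24517), -1))) = Mul(Rational(-1, 4), Mul(-44493, Pow(-23550, -1))) = Mul(Rational(-1, 4), Mul(-44493, Rational(-1, 23550))) = Mul(Rational(-1, 4), Rational(14831, 7850)) = Rational(-14831, 31400) ≈ -0.47232)
o = -720 (o = Add(Mul(87, -9), 63) = Add(-783, 63) = -720)
Add(o, Mul(-1, Q)) = Add(-720, Mul(-1, Rational(-14831, 31400))) = Add(-720, Rational(14831, 31400)) = Rational(-22593169, 31400)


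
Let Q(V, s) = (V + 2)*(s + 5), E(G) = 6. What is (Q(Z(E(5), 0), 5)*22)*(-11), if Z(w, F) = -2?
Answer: 0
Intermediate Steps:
Q(V, s) = (2 + V)*(5 + s)
(Q(Z(E(5), 0), 5)*22)*(-11) = ((10 + 2*5 + 5*(-2) - 2*5)*22)*(-11) = ((10 + 10 - 10 - 10)*22)*(-11) = (0*22)*(-11) = 0*(-11) = 0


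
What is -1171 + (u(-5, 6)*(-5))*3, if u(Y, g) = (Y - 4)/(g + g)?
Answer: -4639/4 ≈ -1159.8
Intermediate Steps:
u(Y, g) = (-4 + Y)/(2*g) (u(Y, g) = (-4 + Y)/((2*g)) = (-4 + Y)*(1/(2*g)) = (-4 + Y)/(2*g))
-1171 + (u(-5, 6)*(-5))*3 = -1171 + (((1/2)*(-4 - 5)/6)*(-5))*3 = -1171 + (((1/2)*(1/6)*(-9))*(-5))*3 = -1171 - 3/4*(-5)*3 = -1171 + (15/4)*3 = -1171 + 45/4 = -4639/4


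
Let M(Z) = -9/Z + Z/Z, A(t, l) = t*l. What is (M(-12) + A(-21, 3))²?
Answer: 60025/16 ≈ 3751.6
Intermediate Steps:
A(t, l) = l*t
M(Z) = 1 - 9/Z (M(Z) = -9/Z + 1 = 1 - 9/Z)
(M(-12) + A(-21, 3))² = ((-9 - 12)/(-12) + 3*(-21))² = (-1/12*(-21) - 63)² = (7/4 - 63)² = (-245/4)² = 60025/16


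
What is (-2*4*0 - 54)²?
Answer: 2916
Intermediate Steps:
(-2*4*0 - 54)² = (-8*0 - 54)² = (0 - 54)² = (-54)² = 2916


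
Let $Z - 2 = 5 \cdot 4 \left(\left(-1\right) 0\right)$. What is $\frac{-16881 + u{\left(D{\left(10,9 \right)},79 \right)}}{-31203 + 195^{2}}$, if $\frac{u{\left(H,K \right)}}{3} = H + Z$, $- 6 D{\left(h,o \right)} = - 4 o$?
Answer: $- \frac{1873}{758} \approx -2.471$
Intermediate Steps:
$D{\left(h,o \right)} = \frac{2 o}{3}$ ($D{\left(h,o \right)} = - \frac{\left(-4\right) o}{6} = \frac{2 o}{3}$)
$Z = 2$ ($Z = 2 + 5 \cdot 4 \left(\left(-1\right) 0\right) = 2 + 20 \cdot 0 = 2 + 0 = 2$)
$u{\left(H,K \right)} = 6 + 3 H$ ($u{\left(H,K \right)} = 3 \left(H + 2\right) = 3 \left(2 + H\right) = 6 + 3 H$)
$\frac{-16881 + u{\left(D{\left(10,9 \right)},79 \right)}}{-31203 + 195^{2}} = \frac{-16881 + \left(6 + 3 \cdot \frac{2}{3} \cdot 9\right)}{-31203 + 195^{2}} = \frac{-16881 + \left(6 + 3 \cdot 6\right)}{-31203 + 38025} = \frac{-16881 + \left(6 + 18\right)}{6822} = \left(-16881 + 24\right) \frac{1}{6822} = \left(-16857\right) \frac{1}{6822} = - \frac{1873}{758}$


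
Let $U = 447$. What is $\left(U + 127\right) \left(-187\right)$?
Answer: $-107338$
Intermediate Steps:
$\left(U + 127\right) \left(-187\right) = \left(447 + 127\right) \left(-187\right) = 574 \left(-187\right) = -107338$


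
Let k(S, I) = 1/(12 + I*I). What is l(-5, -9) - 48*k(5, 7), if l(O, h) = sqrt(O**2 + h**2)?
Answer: -48/61 + sqrt(106) ≈ 9.5087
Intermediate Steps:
k(S, I) = 1/(12 + I**2)
l(-5, -9) - 48*k(5, 7) = sqrt((-5)**2 + (-9)**2) - 48/(12 + 7**2) = sqrt(25 + 81) - 48/(12 + 49) = sqrt(106) - 48/61 = -48/61 + sqrt(106)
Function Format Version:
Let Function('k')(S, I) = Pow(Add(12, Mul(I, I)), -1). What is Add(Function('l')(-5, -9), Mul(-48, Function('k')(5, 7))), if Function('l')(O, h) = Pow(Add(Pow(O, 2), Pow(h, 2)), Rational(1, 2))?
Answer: Add(Rational(-48, 61), Pow(106, Rational(1, 2))) ≈ 9.5087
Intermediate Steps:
Function('k')(S, I) = Pow(Add(12, Pow(I, 2)), -1)
Add(Function('l')(-5, -9), Mul(-48, Function('k')(5, 7))) = Add(Pow(Add(Pow(-5, 2), Pow(-9, 2)), Rational(1, 2)), Mul(-48, Pow(Add(12, Pow(7, 2)), -1))) = Add(Pow(Add(25, 81), Rational(1, 2)), Mul(-48, Pow(Add(12, 49), -1))) = Add(Pow(106, Rational(1, 2)), Mul(-48, Pow(61, -1))) = Add(Pow(106, Rational(1, 2)), Mul(-48, Rational(1, 61))) = Add(Pow(106, Rational(1, 2)), Rational(-48, 61)) = Add(Rational(-48, 61), Pow(106, Rational(1, 2)))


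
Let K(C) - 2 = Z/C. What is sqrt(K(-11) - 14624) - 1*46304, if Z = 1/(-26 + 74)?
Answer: -46304 + I*sqrt(254773761)/132 ≈ -46304.0 + 120.92*I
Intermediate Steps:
Z = 1/48 ≈ 0.020833
K(C) = 2 + 1/(48*C)
sqrt(K(-11) - 14624) - 1*46304 = sqrt((2 + (1/48)/(-11)) - 14624) - 1*46304 = sqrt((2 + (1/48)*(-1/11)) - 14624) - 46304 = sqrt((2 - 1/528) - 14624) - 46304 = sqrt(1055/528 - 14624) - 46304 = sqrt(-7720417/528) - 46304 = I*sqrt(254773761)/132 - 46304 = -46304 + I*sqrt(254773761)/132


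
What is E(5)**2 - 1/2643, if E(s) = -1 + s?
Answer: 42287/2643 ≈ 16.000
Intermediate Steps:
E(5)**2 - 1/2643 = (-1 + 5)**2 - 1/2643 = 4**2 - 1*1/2643 = 16 - 1/2643 = 42287/2643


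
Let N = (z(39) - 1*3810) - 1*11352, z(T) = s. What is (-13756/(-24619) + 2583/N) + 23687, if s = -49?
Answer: 30907470906/1304807 ≈ 23687.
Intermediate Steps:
z(T) = -49
N = -15211 (N = (-49 - 1*3810) - 1*11352 = (-49 - 3810) - 11352 = -3859 - 11352 = -15211)
(-13756/(-24619) + 2583/N) + 23687 = (-13756/(-24619) + 2583/(-15211)) + 23687 = (-13756*(-1/24619) + 2583*(-1/15211)) + 23687 = (13756/24619 - 9/53) + 23687 = 507497/1304807 + 23687 = 30907470906/1304807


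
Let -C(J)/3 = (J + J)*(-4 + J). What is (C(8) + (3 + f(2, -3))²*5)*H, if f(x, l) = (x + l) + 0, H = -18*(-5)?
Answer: -15480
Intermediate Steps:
H = 90
f(x, l) = l + x (f(x, l) = (l + x) + 0 = l + x)
C(J) = -6*J*(-4 + J) (C(J) = -3*(J + J)*(-4 + J) = -3*2*J*(-4 + J) = -6*J*(-4 + J))
(C(8) + (3 + f(2, -3))²*5)*H = (6*8*(4 - 1*8) + (3 + (-3 + 2))²*5)*90 = (6*8*(4 - 8) + (3 - 1)²*5)*90 = (6*8*(-4) + 2²*5)*90 = (-192 + 4*5)*90 = (-192 + 20)*90 = -172*90 = -15480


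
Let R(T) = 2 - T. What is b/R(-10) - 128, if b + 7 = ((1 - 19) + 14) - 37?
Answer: -132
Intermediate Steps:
b = -48 (b = -7 + (((1 - 19) + 14) - 37) = -7 + ((-18 + 14) - 37) = -7 + (-4 - 37) = -7 - 41 = -48)
b/R(-10) - 128 = -48/(2 - 1*(-10)) - 128 = -48/(2 + 10) - 128 = -48/12 - 128 = -48*1/12 - 128 = -4 - 128 = -132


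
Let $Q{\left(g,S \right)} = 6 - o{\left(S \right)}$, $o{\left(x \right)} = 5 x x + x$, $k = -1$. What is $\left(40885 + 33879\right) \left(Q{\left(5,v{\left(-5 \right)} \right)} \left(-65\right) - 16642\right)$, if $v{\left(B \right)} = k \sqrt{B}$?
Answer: $-1394871948 - 4859660 i \sqrt{5} \approx -1.3949 \cdot 10^{9} - 1.0867 \cdot 10^{7} i$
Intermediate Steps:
$o{\left(x \right)} = x + 5 x^{2}$ ($o{\left(x \right)} = 5 x^{2} + x = x + 5 x^{2}$)
$v{\left(B \right)} = - \sqrt{B}$
$Q{\left(g,S \right)} = 6 - S \left(1 + 5 S\right)$
$\left(40885 + 33879\right) \left(Q{\left(5,v{\left(-5 \right)} \right)} \left(-65\right) - 16642\right) = \left(40885 + 33879\right) \left(\left(6 - - \sqrt{-5} \left(1 + 5 \left(- \sqrt{-5}\right)\right)\right) \left(-65\right) - 16642\right) = 74764 \left(\left(6 - - i \sqrt{5} \left(1 + 5 \left(- i \sqrt{5}\right)\right)\right) \left(-65\right) - 16642\right) = 74764 \left(\left(6 - - i \sqrt{5} \left(1 - 5 i \sqrt{5}\right)\right) \left(-65\right) - 16642\right) = 74764 \left(\left(6 + i \sqrt{5} \left(1 - 5 i \sqrt{5}\right)\right) \left(-65\right) - 16642\right) = 74764 \left(\left(-390 - 65 i \sqrt{5} \left(1 - 5 i \sqrt{5}\right)\right) - 16642\right) = 74764 \left(-17032 - 65 i \sqrt{5} \left(1 - 5 i \sqrt{5}\right)\right) = -1273380448 - 4859660 i \sqrt{5} \left(1 - 5 i \sqrt{5}\right)$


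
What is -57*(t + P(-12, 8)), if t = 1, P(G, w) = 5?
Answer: -342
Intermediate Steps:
-57*(t + P(-12, 8)) = -57*(1 + 5) = -57*6 = -342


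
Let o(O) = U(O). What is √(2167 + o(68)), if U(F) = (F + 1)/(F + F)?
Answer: √10022554/68 ≈ 46.557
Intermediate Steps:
U(F) = (1 + F)/(2*F) (U(F) = (1 + F)/((2*F)) = (1 + F)*(1/(2*F)) = (1 + F)/(2*F))
o(O) = (1 + O)/(2*O)
√(2167 + o(68)) = √(2167 + (½)*(1 + 68)/68) = √(2167 + (½)*(1/68)*69) = √(2167 + 69/136) = √(294781/136) = √10022554/68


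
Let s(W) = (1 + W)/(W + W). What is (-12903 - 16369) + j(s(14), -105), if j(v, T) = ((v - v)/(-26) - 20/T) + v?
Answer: -2458787/84 ≈ -29271.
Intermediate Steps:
s(W) = (1 + W)/(2*W) (s(W) = (1 + W)/((2*W)) = (1 + W)*(1/(2*W)) = (1 + W)/(2*W))
j(v, T) = v - 20/T (j(v, T) = (0*(-1/26) - 20/T) + v = (0 - 20/T) + v = -20/T + v = v - 20/T)
(-12903 - 16369) + j(s(14), -105) = (-12903 - 16369) + ((1/2)*(1 + 14)/14 - 20/(-105)) = -29272 + ((1/2)*(1/14)*15 - 20*(-1/105)) = -29272 + (15/28 + 4/21) = -29272 + 61/84 = -2458787/84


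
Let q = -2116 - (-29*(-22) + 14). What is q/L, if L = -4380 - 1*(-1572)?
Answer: 346/351 ≈ 0.98575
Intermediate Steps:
L = -2808 (L = -4380 + 1572 = -2808)
q = -2768 (q = -2116 - (638 + 14) = -2116 - 1*652 = -2116 - 652 = -2768)
q/L = -2768/(-2808) = -2768*(-1/2808) = 346/351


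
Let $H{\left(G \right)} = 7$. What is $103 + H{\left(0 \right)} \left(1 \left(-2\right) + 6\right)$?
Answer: $131$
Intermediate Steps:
$103 + H{\left(0 \right)} \left(1 \left(-2\right) + 6\right) = 103 + 7 \left(1 \left(-2\right) + 6\right) = 103 + 7 \left(-2 + 6\right) = 103 + 7 \cdot 4 = 103 + 28 = 131$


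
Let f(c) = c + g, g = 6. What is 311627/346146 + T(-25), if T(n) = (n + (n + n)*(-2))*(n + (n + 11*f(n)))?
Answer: -6723574423/346146 ≈ -19424.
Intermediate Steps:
f(c) = 6 + c (f(c) = c + 6 = 6 + c)
T(n) = -3*n*(66 + 13*n) (T(n) = (n + (n + n)*(-2))*(n + (n + 11*(6 + n))) = (n + (2*n)*(-2))*(n + (n + (66 + 11*n))) = (n - 4*n)*(n + (66 + 12*n)) = (-3*n)*(66 + 13*n) = -3*n*(66 + 13*n))
311627/346146 + T(-25) = 311627/346146 - 3*(-25)*(66 + 13*(-25)) = 311627*(1/346146) - 3*(-25)*(66 - 325) = 311627/346146 - 3*(-25)*(-259) = 311627/346146 - 19425 = -6723574423/346146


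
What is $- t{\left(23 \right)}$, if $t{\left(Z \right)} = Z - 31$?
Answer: $8$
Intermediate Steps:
$t{\left(Z \right)} = -31 + Z$
$- t{\left(23 \right)} = - (-31 + 23) = \left(-1\right) \left(-8\right) = 8$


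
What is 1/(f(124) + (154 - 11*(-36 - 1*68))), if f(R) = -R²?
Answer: -1/14078 ≈ -7.1033e-5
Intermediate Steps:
1/(f(124) + (154 - 11*(-36 - 1*68))) = 1/(-1*124² + (154 - 11*(-36 - 1*68))) = 1/(-1*15376 + (154 - 11*(-36 - 68))) = 1/(-15376 + (154 - 11*(-104))) = 1/(-15376 + (154 + 1144)) = 1/(-15376 + 1298) = 1/(-14078) = -1/14078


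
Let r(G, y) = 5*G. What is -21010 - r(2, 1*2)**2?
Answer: -21110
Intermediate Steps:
-21010 - r(2, 1*2)**2 = -21010 - (5*2)**2 = -21010 - 1*10**2 = -21010 - 1*100 = -21010 - 100 = -21110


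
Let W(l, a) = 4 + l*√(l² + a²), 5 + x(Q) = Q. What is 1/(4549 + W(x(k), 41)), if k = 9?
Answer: 4553/20702657 - 4*√1697/20702657 ≈ 0.00021196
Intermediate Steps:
x(Q) = -5 + Q
W(l, a) = 4 + l*√(a² + l²)
1/(4549 + W(x(k), 41)) = 1/(4549 + (4 + (-5 + 9)*√(41² + (-5 + 9)²))) = 1/(4549 + (4 + 4*√(1681 + 4²))) = 1/(4549 + (4 + 4*√(1681 + 16))) = 1/(4549 + (4 + 4*√1697)) = 1/(4553 + 4*√1697)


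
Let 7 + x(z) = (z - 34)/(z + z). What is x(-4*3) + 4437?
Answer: 53183/12 ≈ 4431.9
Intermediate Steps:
x(z) = -7 + (-34 + z)/(2*z) (x(z) = -7 + (z - 34)/(z + z) = -7 + (-34 + z)/((2*z)) = -7 + (-34 + z)*(1/(2*z)) = -7 + (-34 + z)/(2*z))
x(-4*3) + 4437 = (-13/2 - 17/((-4*3))) + 4437 = (-13/2 - 17/(-12)) + 4437 = (-13/2 - 17*(-1/12)) + 4437 = (-13/2 + 17/12) + 4437 = -61/12 + 4437 = 53183/12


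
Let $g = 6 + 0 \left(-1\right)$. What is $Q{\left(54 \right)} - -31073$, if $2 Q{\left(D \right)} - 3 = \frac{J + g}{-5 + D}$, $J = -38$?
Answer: $\frac{3045269}{98} \approx 31074.0$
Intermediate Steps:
$g = 6$ ($g = 6 + 0 = 6$)
$Q{\left(D \right)} = \frac{3}{2} - \frac{16}{-5 + D}$ ($Q{\left(D \right)} = \frac{3}{2} + \frac{\left(-38 + 6\right) \frac{1}{-5 + D}}{2} = \frac{3}{2} + \frac{\left(-32\right) \frac{1}{-5 + D}}{2} = \frac{3}{2} - \frac{16}{-5 + D}$)
$Q{\left(54 \right)} - -31073 = \frac{-47 + 3 \cdot 54}{2 \left(-5 + 54\right)} - -31073 = \frac{-47 + 162}{2 \cdot 49} + 31073 = \frac{1}{2} \cdot \frac{1}{49} \cdot 115 + 31073 = \frac{115}{98} + 31073 = \frac{3045269}{98}$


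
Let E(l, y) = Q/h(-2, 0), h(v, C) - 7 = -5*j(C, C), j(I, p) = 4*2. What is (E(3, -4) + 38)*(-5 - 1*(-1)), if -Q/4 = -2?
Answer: -4984/33 ≈ -151.03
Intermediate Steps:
Q = 8 (Q = -4*(-2) = 8)
j(I, p) = 8
h(v, C) = -33 (h(v, C) = 7 - 5*8 = 7 - 40 = -33)
E(l, y) = -8/33 (E(l, y) = 8/(-33) = 8*(-1/33) = -8/33)
(E(3, -4) + 38)*(-5 - 1*(-1)) = (-8/33 + 38)*(-5 - 1*(-1)) = 1246*(-5 + 1)/33 = (1246/33)*(-4) = -4984/33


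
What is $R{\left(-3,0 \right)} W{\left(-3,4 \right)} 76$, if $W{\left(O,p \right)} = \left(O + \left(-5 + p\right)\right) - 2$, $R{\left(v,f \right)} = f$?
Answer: $0$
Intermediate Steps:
$W{\left(O,p \right)} = -7 + O + p$ ($W{\left(O,p \right)} = \left(-5 + O + p\right) - 2 = -7 + O + p$)
$R{\left(-3,0 \right)} W{\left(-3,4 \right)} 76 = 0 \left(-7 - 3 + 4\right) 76 = 0 \left(-6\right) 76 = 0 \cdot 76 = 0$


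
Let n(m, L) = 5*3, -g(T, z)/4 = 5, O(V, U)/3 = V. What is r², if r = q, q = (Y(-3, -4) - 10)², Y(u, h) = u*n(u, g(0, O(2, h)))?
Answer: 9150625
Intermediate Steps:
O(V, U) = 3*V
g(T, z) = -20 (g(T, z) = -4*5 = -20)
n(m, L) = 15
Y(u, h) = 15*u (Y(u, h) = u*15 = 15*u)
q = 3025 (q = (15*(-3) - 10)² = (-45 - 10)² = (-55)² = 3025)
r = 3025
r² = 3025² = 9150625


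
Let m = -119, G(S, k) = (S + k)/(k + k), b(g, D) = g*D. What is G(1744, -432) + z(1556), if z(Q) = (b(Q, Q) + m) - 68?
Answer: 65365582/27 ≈ 2.4209e+6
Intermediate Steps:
b(g, D) = D*g
G(S, k) = (S + k)/(2*k) (G(S, k) = (S + k)/((2*k)) = (S + k)*(1/(2*k)) = (S + k)/(2*k))
z(Q) = -187 + Q² (z(Q) = (Q*Q - 119) - 68 = (Q² - 119) - 68 = (-119 + Q²) - 68 = -187 + Q²)
G(1744, -432) + z(1556) = (½)*(1744 - 432)/(-432) + (-187 + 1556²) = (½)*(-1/432)*1312 + (-187 + 2421136) = -41/27 + 2420949 = 65365582/27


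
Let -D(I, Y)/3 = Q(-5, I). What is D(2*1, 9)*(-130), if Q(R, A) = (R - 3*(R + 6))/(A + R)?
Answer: 1040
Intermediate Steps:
Q(R, A) = (-18 - 2*R)/(A + R) (Q(R, A) = (R - 3*(6 + R))/(A + R) = (R + (-18 - 3*R))/(A + R) = (-18 - 2*R)/(A + R))
D(I, Y) = 24/(-5 + I) (D(I, Y) = -6*(-9 - 1*(-5))/(I - 5) = -6*(-9 + 5)/(-5 + I) = -6*(-4)/(-5 + I) = -(-24)/(-5 + I) = 24/(-5 + I))
D(2*1, 9)*(-130) = (24/(-5 + 2*1))*(-130) = (24/(-5 + 2))*(-130) = (24/(-3))*(-130) = (24*(-⅓))*(-130) = -8*(-130) = 1040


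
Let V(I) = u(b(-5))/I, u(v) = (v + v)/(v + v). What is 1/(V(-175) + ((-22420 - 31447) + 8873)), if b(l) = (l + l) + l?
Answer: -175/7873951 ≈ -2.2225e-5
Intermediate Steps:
b(l) = 3*l (b(l) = 2*l + l = 3*l)
u(v) = 1 (u(v) = (2*v)/((2*v)) = (2*v)*(1/(2*v)) = 1)
V(I) = 1/I
1/(V(-175) + ((-22420 - 31447) + 8873)) = 1/(1/(-175) + ((-22420 - 31447) + 8873)) = 1/(-1/175 + (-53867 + 8873)) = 1/(-1/175 - 44994) = 1/(-7873951/175) = -175/7873951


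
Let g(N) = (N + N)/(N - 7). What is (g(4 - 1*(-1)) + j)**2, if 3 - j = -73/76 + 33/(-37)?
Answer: 172225/7907344 ≈ 0.021780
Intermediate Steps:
g(N) = 2*N/(-7 + N) (g(N) = (2*N)/(-7 + N) = 2*N/(-7 + N))
j = 13645/2812 (j = 3 - (-73/76 + 33/(-37)) = 3 - (-73*1/76 + 33*(-1/37)) = 3 - (-73/76 - 33/37) = 3 - 1*(-5209/2812) = 3 + 5209/2812 = 13645/2812 ≈ 4.8524)
(g(4 - 1*(-1)) + j)**2 = (2*(4 - 1*(-1))/(-7 + (4 - 1*(-1))) + 13645/2812)**2 = (2*(4 + 1)/(-7 + (4 + 1)) + 13645/2812)**2 = (2*5/(-7 + 5) + 13645/2812)**2 = (2*5/(-2) + 13645/2812)**2 = (2*5*(-1/2) + 13645/2812)**2 = (-5 + 13645/2812)**2 = (-415/2812)**2 = 172225/7907344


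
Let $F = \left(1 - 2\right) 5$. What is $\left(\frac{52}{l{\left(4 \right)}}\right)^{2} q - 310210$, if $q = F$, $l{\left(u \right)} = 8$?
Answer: $- \frac{1241685}{4} \approx -3.1042 \cdot 10^{5}$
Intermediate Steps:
$F = -5$ ($F = \left(-1\right) 5 = -5$)
$q = -5$
$\left(\frac{52}{l{\left(4 \right)}}\right)^{2} q - 310210 = \left(\frac{52}{8}\right)^{2} \left(-5\right) - 310210 = \left(52 \cdot \frac{1}{8}\right)^{2} \left(-5\right) - 310210 = \left(\frac{13}{2}\right)^{2} \left(-5\right) - 310210 = \frac{169}{4} \left(-5\right) - 310210 = - \frac{845}{4} - 310210 = - \frac{1241685}{4}$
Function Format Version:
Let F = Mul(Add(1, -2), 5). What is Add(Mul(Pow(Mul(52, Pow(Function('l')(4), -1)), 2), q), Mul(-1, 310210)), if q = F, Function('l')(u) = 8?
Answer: Rational(-1241685, 4) ≈ -3.1042e+5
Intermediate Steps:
F = -5 (F = Mul(-1, 5) = -5)
q = -5
Add(Mul(Pow(Mul(52, Pow(Function('l')(4), -1)), 2), q), Mul(-1, 310210)) = Add(Mul(Pow(Mul(52, Pow(8, -1)), 2), -5), Mul(-1, 310210)) = Add(Mul(Pow(Mul(52, Rational(1, 8)), 2), -5), -310210) = Add(Mul(Pow(Rational(13, 2), 2), -5), -310210) = Add(Mul(Rational(169, 4), -5), -310210) = Add(Rational(-845, 4), -310210) = Rational(-1241685, 4)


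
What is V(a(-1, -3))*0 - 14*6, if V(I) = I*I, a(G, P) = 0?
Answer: -84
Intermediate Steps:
V(I) = I**2
V(a(-1, -3))*0 - 14*6 = 0**2*0 - 14*6 = 0*0 - 84 = 0 - 84 = -84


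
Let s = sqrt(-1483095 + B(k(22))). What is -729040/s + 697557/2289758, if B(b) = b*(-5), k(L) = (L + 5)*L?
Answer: 697557/2289758 + 145808*I*sqrt(1486065)/297213 ≈ 0.30464 + 598.04*I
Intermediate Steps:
k(L) = L*(5 + L) (k(L) = (5 + L)*L = L*(5 + L))
B(b) = -5*b
s = I*sqrt(1486065) (s = sqrt(-1483095 - 110*(5 + 22)) = sqrt(-1483095 - 110*27) = sqrt(-1483095 - 5*594) = sqrt(-1483095 - 2970) = sqrt(-1486065) = I*sqrt(1486065) ≈ 1219.0*I)
-729040/s + 697557/2289758 = -729040*(-I*sqrt(1486065)/1486065) + 697557/2289758 = -(-145808)*I*sqrt(1486065)/297213 + 697557*(1/2289758) = 145808*I*sqrt(1486065)/297213 + 697557/2289758 = 697557/2289758 + 145808*I*sqrt(1486065)/297213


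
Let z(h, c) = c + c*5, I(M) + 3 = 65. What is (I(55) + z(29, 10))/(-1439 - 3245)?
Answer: -61/2342 ≈ -0.026046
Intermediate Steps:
I(M) = 62 (I(M) = -3 + 65 = 62)
z(h, c) = 6*c (z(h, c) = c + 5*c = 6*c)
(I(55) + z(29, 10))/(-1439 - 3245) = (62 + 6*10)/(-1439 - 3245) = (62 + 60)/(-4684) = 122*(-1/4684) = -61/2342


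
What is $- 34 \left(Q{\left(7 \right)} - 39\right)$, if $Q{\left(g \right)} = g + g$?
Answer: $850$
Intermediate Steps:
$Q{\left(g \right)} = 2 g$
$- 34 \left(Q{\left(7 \right)} - 39\right) = - 34 \left(2 \cdot 7 - 39\right) = - 34 \left(14 - 39\right) = \left(-34\right) \left(-25\right) = 850$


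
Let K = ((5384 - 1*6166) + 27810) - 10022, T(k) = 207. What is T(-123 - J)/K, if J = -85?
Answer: 207/17006 ≈ 0.012172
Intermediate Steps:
K = 17006 (K = ((5384 - 6166) + 27810) - 10022 = (-782 + 27810) - 10022 = 27028 - 10022 = 17006)
T(-123 - J)/K = 207/17006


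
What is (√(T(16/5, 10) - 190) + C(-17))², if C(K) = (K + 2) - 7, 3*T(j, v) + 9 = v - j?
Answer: (330 - I*√42915)²/225 ≈ 293.27 - 607.67*I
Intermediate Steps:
T(j, v) = -3 - j/3 + v/3 (T(j, v) = -3 + (v - j)/3 = -3 + (-j/3 + v/3) = -3 - j/3 + v/3)
C(K) = -5 + K (C(K) = (2 + K) - 7 = -5 + K)
(√(T(16/5, 10) - 190) + C(-17))² = (√((-3 - 16/(3*5) + (⅓)*10) - 190) + (-5 - 17))² = (√((-3 - 16/(3*5) + 10/3) - 190) - 22)² = (√((-3 - ⅓*16/5 + 10/3) - 190) - 22)² = (√((-3 - 16/15 + 10/3) - 190) - 22)² = (√(-11/15 - 190) - 22)² = (√(-2861/15) - 22)² = (I*√42915/15 - 22)² = (-22 + I*√42915/15)²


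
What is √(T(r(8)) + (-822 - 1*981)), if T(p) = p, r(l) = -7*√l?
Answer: √(-1803 - 14*√2) ≈ 42.694*I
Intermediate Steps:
√(T(r(8)) + (-822 - 1*981)) = √(-14*√2 + (-822 - 1*981)) = √(-14*√2 + (-822 - 981)) = √(-14*√2 - 1803) = √(-1803 - 14*√2)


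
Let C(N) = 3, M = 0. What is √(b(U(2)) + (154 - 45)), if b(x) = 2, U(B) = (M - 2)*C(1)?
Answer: √111 ≈ 10.536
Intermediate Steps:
U(B) = -6 (U(B) = (0 - 2)*3 = -2*3 = -6)
√(b(U(2)) + (154 - 45)) = √(2 + (154 - 45)) = √(2 + 109) = √111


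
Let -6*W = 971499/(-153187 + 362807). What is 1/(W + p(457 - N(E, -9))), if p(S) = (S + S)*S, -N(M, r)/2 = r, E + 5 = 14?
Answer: 419240/161592380247 ≈ 2.5944e-6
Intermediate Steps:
E = 9 (E = -5 + 14 = 9)
N(M, r) = -2*r
W = -323833/419240 (W = -323833/(2*(-153187 + 362807)) = -323833/(2*209620) = -⅙*971499/209620 = -323833/419240 ≈ -0.77243)
p(S) = 2*S² (p(S) = (2*S)*S = 2*S²)
1/(W + p(457 - N(E, -9))) = 1/(-323833/419240 + 2*(457 - (-2)*(-9))²) = 1/(-323833/419240 + 2*(457 - 1*18)²) = 1/(-323833/419240 + 2*(457 - 18)²) = 1/(-323833/419240 + 2*439²) = 1/(-323833/419240 + 2*192721) = 1/(-323833/419240 + 385442) = 1/(161592380247/419240) = 419240/161592380247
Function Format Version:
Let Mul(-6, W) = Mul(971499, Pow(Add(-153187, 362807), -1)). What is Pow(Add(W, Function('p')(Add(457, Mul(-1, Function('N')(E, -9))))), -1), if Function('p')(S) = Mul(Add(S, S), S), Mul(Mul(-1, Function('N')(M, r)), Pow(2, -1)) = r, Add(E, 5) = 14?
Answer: Rational(419240, 161592380247) ≈ 2.5944e-6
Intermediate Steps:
E = 9 (E = Add(-5, 14) = 9)
Function('N')(M, r) = Mul(-2, r)
W = Rational(-323833, 419240) (W = Mul(Rational(-1, 6), Mul(971499, Pow(Add(-153187, 362807), -1))) = Mul(Rational(-1, 6), Mul(971499, Pow(209620, -1))) = Mul(Rational(-1, 6), Mul(971499, Rational(1, 209620))) = Mul(Rational(-1, 6), Rational(971499, 209620)) = Rational(-323833, 419240) ≈ -0.77243)
Function('p')(S) = Mul(2, Pow(S, 2)) (Function('p')(S) = Mul(Mul(2, S), S) = Mul(2, Pow(S, 2)))
Pow(Add(W, Function('p')(Add(457, Mul(-1, Function('N')(E, -9))))), -1) = Pow(Add(Rational(-323833, 419240), Mul(2, Pow(Add(457, Mul(-1, Mul(-2, -9))), 2))), -1) = Pow(Add(Rational(-323833, 419240), Mul(2, Pow(Add(457, Mul(-1, 18)), 2))), -1) = Pow(Add(Rational(-323833, 419240), Mul(2, Pow(Add(457, -18), 2))), -1) = Pow(Add(Rational(-323833, 419240), Mul(2, Pow(439, 2))), -1) = Pow(Add(Rational(-323833, 419240), Mul(2, 192721)), -1) = Pow(Add(Rational(-323833, 419240), 385442), -1) = Pow(Rational(161592380247, 419240), -1) = Rational(419240, 161592380247)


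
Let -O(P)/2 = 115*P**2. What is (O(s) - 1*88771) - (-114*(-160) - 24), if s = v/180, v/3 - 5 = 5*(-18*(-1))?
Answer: -7744579/72 ≈ -1.0756e+5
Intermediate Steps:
v = 285 (v = 15 + 3*(5*(-18*(-1))) = 15 + 3*(5*18) = 15 + 3*90 = 15 + 270 = 285)
s = 19/12 (s = 285/180 = 285*(1/180) = 19/12 ≈ 1.5833)
O(P) = -230*P**2
(O(s) - 1*88771) - (-114*(-160) - 24) = (-230*(19/12)**2 - 1*88771) - (-114*(-160) - 24) = (-230*361/144 - 88771) - (18240 - 24) = (-41515/72 - 88771) - 1*18216 = -6433027/72 - 18216 = -7744579/72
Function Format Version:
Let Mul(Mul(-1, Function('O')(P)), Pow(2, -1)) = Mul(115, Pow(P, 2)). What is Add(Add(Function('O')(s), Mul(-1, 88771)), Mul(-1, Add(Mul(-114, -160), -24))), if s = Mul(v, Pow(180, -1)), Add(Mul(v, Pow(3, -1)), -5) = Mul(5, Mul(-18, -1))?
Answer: Rational(-7744579, 72) ≈ -1.0756e+5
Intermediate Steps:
v = 285 (v = Add(15, Mul(3, Mul(5, Mul(-18, -1)))) = Add(15, Mul(3, Mul(5, 18))) = Add(15, Mul(3, 90)) = Add(15, 270) = 285)
s = Rational(19, 12) (s = Mul(285, Pow(180, -1)) = Mul(285, Rational(1, 180)) = Rational(19, 12) ≈ 1.5833)
Function('O')(P) = Mul(-230, Pow(P, 2)) (Function('O')(P) = Mul(-2, Mul(115, Pow(P, 2))) = Mul(-230, Pow(P, 2)))
Add(Add(Function('O')(s), Mul(-1, 88771)), Mul(-1, Add(Mul(-114, -160), -24))) = Add(Add(Mul(-230, Pow(Rational(19, 12), 2)), Mul(-1, 88771)), Mul(-1, Add(Mul(-114, -160), -24))) = Add(Add(Mul(-230, Rational(361, 144)), -88771), Mul(-1, Add(18240, -24))) = Add(Add(Rational(-41515, 72), -88771), Mul(-1, 18216)) = Add(Rational(-6433027, 72), -18216) = Rational(-7744579, 72)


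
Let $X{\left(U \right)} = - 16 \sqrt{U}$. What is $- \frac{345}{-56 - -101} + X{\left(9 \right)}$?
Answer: $- \frac{167}{3} \approx -55.667$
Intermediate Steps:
$- \frac{345}{-56 - -101} + X{\left(9 \right)} = - \frac{345}{-56 - -101} - 16 \sqrt{9} = - \frac{345}{-56 + 101} - 48 = - \frac{345}{45} - 48 = \left(-345\right) \frac{1}{45} - 48 = - \frac{23}{3} - 48 = - \frac{167}{3}$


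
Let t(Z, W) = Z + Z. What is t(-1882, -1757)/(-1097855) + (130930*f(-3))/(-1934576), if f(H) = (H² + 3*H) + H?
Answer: 219254104757/1061941967240 ≈ 0.20647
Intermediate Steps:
f(H) = H² + 4*H
t(Z, W) = 2*Z
t(-1882, -1757)/(-1097855) + (130930*f(-3))/(-1934576) = (2*(-1882))/(-1097855) + (130930*(-3*(4 - 3)))/(-1934576) = -3764*(-1/1097855) + (130930*(-3*1))*(-1/1934576) = 3764/1097855 + (130930*(-3))*(-1/1934576) = 3764/1097855 - 392790*(-1/1934576) = 3764/1097855 + 196395/967288 = 219254104757/1061941967240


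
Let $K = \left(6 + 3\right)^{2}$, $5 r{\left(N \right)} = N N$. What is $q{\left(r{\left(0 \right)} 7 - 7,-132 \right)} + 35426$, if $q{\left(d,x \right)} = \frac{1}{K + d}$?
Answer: $\frac{2621525}{74} \approx 35426.0$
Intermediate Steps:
$r{\left(N \right)} = \frac{N^{2}}{5}$ ($r{\left(N \right)} = \frac{N N}{5} = \frac{N^{2}}{5}$)
$K = 81$ ($K = 9^{2} = 81$)
$q{\left(d,x \right)} = \frac{1}{81 + d}$
$q{\left(r{\left(0 \right)} 7 - 7,-132 \right)} + 35426 = \frac{1}{81 - \left(7 - \frac{0^{2}}{5} \cdot 7\right)} + 35426 = \frac{1}{81 - \left(7 - \frac{1}{5} \cdot 0 \cdot 7\right)} + 35426 = \frac{1}{81 + \left(0 \cdot 7 - 7\right)} + 35426 = \frac{1}{81 + \left(0 - 7\right)} + 35426 = \frac{1}{81 - 7} + 35426 = \frac{1}{74} + 35426 = \frac{2621525}{74}$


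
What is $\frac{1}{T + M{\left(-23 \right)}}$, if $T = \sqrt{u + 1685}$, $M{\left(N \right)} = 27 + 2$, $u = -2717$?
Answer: $\frac{29}{1873} - \frac{2 i \sqrt{258}}{1873} \approx 0.015483 - 0.017152 i$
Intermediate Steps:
$M{\left(N \right)} = 29$
$T = 2 i \sqrt{258}$ ($T = \sqrt{-2717 + 1685} = \sqrt{-1032} = 2 i \sqrt{258} \approx 32.125 i$)
$\frac{1}{T + M{\left(-23 \right)}} = \frac{1}{2 i \sqrt{258} + 29} = \frac{1}{29 + 2 i \sqrt{258}}$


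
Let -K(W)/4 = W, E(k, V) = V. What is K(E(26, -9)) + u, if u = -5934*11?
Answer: -65238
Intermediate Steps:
K(W) = -4*W
u = -65274
K(E(26, -9)) + u = -4*(-9) - 65274 = 36 - 65274 = -65238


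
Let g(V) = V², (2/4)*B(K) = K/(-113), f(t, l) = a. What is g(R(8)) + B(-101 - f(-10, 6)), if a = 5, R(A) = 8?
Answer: 7444/113 ≈ 65.876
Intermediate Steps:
f(t, l) = 5
B(K) = -2*K/113 (B(K) = 2*(K/(-113)) = 2*(K*(-1/113)) = 2*(-K/113) = -2*K/113)
g(R(8)) + B(-101 - f(-10, 6)) = 8² - 2*(-101 - 1*5)/113 = 64 - 2*(-101 - 5)/113 = 64 - 2/113*(-106) = 64 + 212/113 = 7444/113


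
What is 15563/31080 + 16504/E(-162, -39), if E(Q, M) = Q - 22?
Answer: -63760091/714840 ≈ -89.195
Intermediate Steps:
E(Q, M) = -22 + Q
15563/31080 + 16504/E(-162, -39) = 15563/31080 + 16504/(-22 - 162) = 15563*(1/31080) + 16504/(-184) = 15563/31080 + 16504*(-1/184) = 15563/31080 - 2063/23 = -63760091/714840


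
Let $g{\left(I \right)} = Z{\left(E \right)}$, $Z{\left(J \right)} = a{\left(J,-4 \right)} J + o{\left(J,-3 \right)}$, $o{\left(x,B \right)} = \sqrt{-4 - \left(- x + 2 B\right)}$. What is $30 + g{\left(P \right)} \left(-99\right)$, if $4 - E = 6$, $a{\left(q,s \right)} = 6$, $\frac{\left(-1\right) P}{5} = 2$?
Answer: $1218$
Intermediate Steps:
$P = -10$ ($P = \left(-5\right) 2 = -10$)
$o{\left(x,B \right)} = \sqrt{-4 + x - 2 B}$ ($o{\left(x,B \right)} = \sqrt{-4 - \left(- x + 2 B\right)} = \sqrt{-4 + x - 2 B}$)
$E = -2$ ($E = 4 - 6 = -2$)
$Z{\left(J \right)} = \sqrt{2 + J} + 6 J$ ($Z{\left(J \right)} = 6 J + \sqrt{-4 + J - -6} = 6 J + \sqrt{-4 + J + 6} = 6 J + \sqrt{2 + J} = \sqrt{2 + J} + 6 J$)
$g{\left(I \right)} = -12$ ($g{\left(I \right)} = \sqrt{2 - 2} + 6 \left(-2\right) = \sqrt{0} - 12 = 0 - 12 = -12$)
$30 + g{\left(P \right)} \left(-99\right) = 30 - -1188 = 30 + 1188 = 1218$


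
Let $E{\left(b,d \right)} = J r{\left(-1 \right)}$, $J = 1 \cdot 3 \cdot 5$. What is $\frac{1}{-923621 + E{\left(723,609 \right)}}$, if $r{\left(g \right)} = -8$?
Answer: $- \frac{1}{923741} \approx -1.0826 \cdot 10^{-6}$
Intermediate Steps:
$J = 15$ ($J = 3 \cdot 5 = 15$)
$E{\left(b,d \right)} = -120$ ($E{\left(b,d \right)} = 15 \left(-8\right) = -120$)
$\frac{1}{-923621 + E{\left(723,609 \right)}} = \frac{1}{-923621 - 120} = \frac{1}{-923741} = - \frac{1}{923741}$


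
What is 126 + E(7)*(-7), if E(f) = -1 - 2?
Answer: 147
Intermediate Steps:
E(f) = -3
126 + E(7)*(-7) = 126 - 3*(-7) = 126 + 21 = 147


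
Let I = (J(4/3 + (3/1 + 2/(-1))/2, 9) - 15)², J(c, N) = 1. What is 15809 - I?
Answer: 15613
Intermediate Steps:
I = 196 (I = (1 - 15)² = (-14)² = 196)
15809 - I = 15809 - 1*196 = 15809 - 196 = 15613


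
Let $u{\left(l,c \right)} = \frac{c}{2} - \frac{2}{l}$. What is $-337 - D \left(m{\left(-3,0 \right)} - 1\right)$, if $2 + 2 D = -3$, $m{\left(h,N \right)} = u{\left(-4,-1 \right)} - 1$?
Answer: $-342$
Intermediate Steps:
$u{\left(l,c \right)} = \frac{c}{2} - \frac{2}{l}$ ($u{\left(l,c \right)} = c \frac{1}{2} - \frac{2}{l} = \frac{c}{2} - \frac{2}{l}$)
$m{\left(h,N \right)} = -1$ ($m{\left(h,N \right)} = \left(\frac{1}{2} \left(-1\right) - \frac{2}{-4}\right) - 1 = \left(- \frac{1}{2} - - \frac{1}{2}\right) - 1 = \left(- \frac{1}{2} + \frac{1}{2}\right) - 1 = 0 - 1 = -1$)
$D = - \frac{5}{2}$ ($D = -1 + \frac{1}{2} \left(-3\right) = -1 - \frac{3}{2} = - \frac{5}{2} \approx -2.5$)
$-337 - D \left(m{\left(-3,0 \right)} - 1\right) = -337 - - \frac{5 \left(-1 - 1\right)}{2} = -337 - \left(- \frac{5}{2}\right) \left(-2\right) = -337 - 5 = -342$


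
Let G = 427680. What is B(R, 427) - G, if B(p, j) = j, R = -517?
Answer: -427253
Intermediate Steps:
B(R, 427) - G = 427 - 1*427680 = 427 - 427680 = -427253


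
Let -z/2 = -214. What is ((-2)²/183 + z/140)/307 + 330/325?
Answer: 5242399/5112471 ≈ 1.0254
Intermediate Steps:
z = 428 (z = -2*(-214) = 428)
((-2)²/183 + z/140)/307 + 330/325 = ((-2)²/183 + 428/140)/307 + 330/325 = (4*(1/183) + 428*(1/140))*(1/307) + 330*(1/325) = (4/183 + 107/35)*(1/307) + 66/65 = (19721/6405)*(1/307) + 66/65 = 19721/1966335 + 66/65 = 5242399/5112471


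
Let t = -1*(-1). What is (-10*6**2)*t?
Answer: -360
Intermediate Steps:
t = 1
(-10*6**2)*t = -10*6**2*1 = -10*36*1 = -360*1 = -360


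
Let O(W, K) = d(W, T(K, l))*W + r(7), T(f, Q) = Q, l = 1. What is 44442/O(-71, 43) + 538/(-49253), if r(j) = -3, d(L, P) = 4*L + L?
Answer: 1087671575/620637053 ≈ 1.7525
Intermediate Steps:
d(L, P) = 5*L
O(W, K) = -3 + 5*W² (O(W, K) = (5*W)*W - 3 = 5*W² - 3 = -3 + 5*W²)
44442/O(-71, 43) + 538/(-49253) = 44442/(-3 + 5*(-71)²) + 538/(-49253) = 44442/(-3 + 5*5041) + 538*(-1/49253) = 44442/(-3 + 25205) - 538/49253 = 44442/25202 - 538/49253 = 44442*(1/25202) - 538/49253 = 22221/12601 - 538/49253 = 1087671575/620637053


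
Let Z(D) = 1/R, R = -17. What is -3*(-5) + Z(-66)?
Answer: 254/17 ≈ 14.941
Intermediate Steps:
Z(D) = -1/17 (Z(D) = 1/(-17) = -1/17)
-3*(-5) + Z(-66) = -3*(-5) - 1/17 = 15 - 1/17 = 254/17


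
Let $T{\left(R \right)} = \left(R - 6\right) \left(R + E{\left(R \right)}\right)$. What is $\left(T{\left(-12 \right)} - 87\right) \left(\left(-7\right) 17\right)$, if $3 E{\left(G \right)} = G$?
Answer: $-23919$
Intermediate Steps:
$E{\left(G \right)} = \frac{G}{3}$
$T{\left(R \right)} = \frac{4 R \left(-6 + R\right)}{3}$ ($T{\left(R \right)} = \left(R - 6\right) \left(R + \frac{R}{3}\right) = \left(-6 + R\right) \frac{4 R}{3} = \frac{4 R \left(-6 + R\right)}{3}$)
$\left(T{\left(-12 \right)} - 87\right) \left(\left(-7\right) 17\right) = \left(\frac{4}{3} \left(-12\right) \left(-6 - 12\right) - 87\right) \left(\left(-7\right) 17\right) = \left(\frac{4}{3} \left(-12\right) \left(-18\right) - 87\right) \left(-119\right) = \left(288 - 87\right) \left(-119\right) = 201 \left(-119\right) = -23919$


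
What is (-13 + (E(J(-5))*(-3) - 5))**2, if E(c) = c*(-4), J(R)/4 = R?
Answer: 66564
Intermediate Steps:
J(R) = 4*R
E(c) = -4*c
(-13 + (E(J(-5))*(-3) - 5))**2 = (-13 + (-16*(-5)*(-3) - 5))**2 = (-13 + (-4*(-20)*(-3) - 5))**2 = (-13 + (80*(-3) - 5))**2 = (-13 + (-240 - 5))**2 = (-13 - 245)**2 = (-258)**2 = 66564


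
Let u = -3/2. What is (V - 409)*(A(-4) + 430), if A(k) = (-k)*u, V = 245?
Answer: -69536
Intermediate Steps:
u = -3/2 (u = -3*1/2 = -3/2 ≈ -1.5000)
A(k) = 3*k/2 (A(k) = -k*(-3/2) = 3*k/2)
(V - 409)*(A(-4) + 430) = (245 - 409)*((3/2)*(-4) + 430) = -164*(-6 + 430) = -164*424 = -69536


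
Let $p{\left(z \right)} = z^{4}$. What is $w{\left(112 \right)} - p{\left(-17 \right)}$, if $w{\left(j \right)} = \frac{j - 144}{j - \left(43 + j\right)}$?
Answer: $- \frac{3591371}{43} \approx -83520.0$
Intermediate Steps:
$w{\left(j \right)} = \frac{144}{43} - \frac{j}{43}$ ($w{\left(j \right)} = \frac{-144 + j}{-43} = \left(-144 + j\right) \left(- \frac{1}{43}\right) = \frac{144}{43} - \frac{j}{43}$)
$w{\left(112 \right)} - p{\left(-17 \right)} = \left(\frac{144}{43} - \frac{112}{43}\right) - \left(-17\right)^{4} = \left(\frac{144}{43} - \frac{112}{43}\right) - 83521 = \frac{32}{43} - 83521 = - \frac{3591371}{43}$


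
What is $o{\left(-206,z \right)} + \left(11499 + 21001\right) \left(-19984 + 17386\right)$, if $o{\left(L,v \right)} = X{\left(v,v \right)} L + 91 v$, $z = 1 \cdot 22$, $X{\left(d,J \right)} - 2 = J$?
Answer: $-84437942$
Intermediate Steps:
$X{\left(d,J \right)} = 2 + J$
$z = 22$
$o{\left(L,v \right)} = 91 v + L \left(2 + v\right)$ ($o{\left(L,v \right)} = \left(2 + v\right) L + 91 v = L \left(2 + v\right) + 91 v = 91 v + L \left(2 + v\right)$)
$o{\left(-206,z \right)} + \left(11499 + 21001\right) \left(-19984 + 17386\right) = \left(91 \cdot 22 - 206 \left(2 + 22\right)\right) + \left(11499 + 21001\right) \left(-19984 + 17386\right) = \left(2002 - 4944\right) + 32500 \left(-2598\right) = \left(2002 - 4944\right) - 84435000 = -2942 - 84435000 = -84437942$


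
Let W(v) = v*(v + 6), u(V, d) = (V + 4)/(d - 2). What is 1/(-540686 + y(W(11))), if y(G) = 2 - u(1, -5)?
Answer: -7/3784783 ≈ -1.8495e-6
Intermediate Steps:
u(V, d) = (4 + V)/(-2 + d)
W(v) = v*(6 + v)
y(G) = 19/7 (y(G) = 2 - (4 + 1)/(-2 - 5) = 2 - 5/(-7) = 2 - (-1)*5/7 = 2 - 1*(-5/7) = 2 + 5/7 = 19/7)
1/(-540686 + y(W(11))) = 1/(-540686 + 19/7) = 1/(-3784783/7) = -7/3784783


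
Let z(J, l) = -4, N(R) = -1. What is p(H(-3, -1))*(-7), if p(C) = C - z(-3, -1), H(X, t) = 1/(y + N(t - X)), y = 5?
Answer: -119/4 ≈ -29.750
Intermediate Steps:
H(X, t) = 1/4 (H(X, t) = 1/(5 - 1) = 1/4)
p(C) = 4 + C (p(C) = C - 1*(-4) = C + 4 = 4 + C)
p(H(-3, -1))*(-7) = (4 + 1/4)*(-7) = (17/4)*(-7) = -119/4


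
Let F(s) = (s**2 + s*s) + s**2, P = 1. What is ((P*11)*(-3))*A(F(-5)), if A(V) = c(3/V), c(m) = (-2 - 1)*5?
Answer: 495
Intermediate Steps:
c(m) = -15 (c(m) = -3*5 = -15)
F(s) = 3*s**2 (F(s) = (s**2 + s**2) + s**2 = 2*s**2 + s**2 = 3*s**2)
A(V) = -15
((P*11)*(-3))*A(F(-5)) = ((1*11)*(-3))*(-15) = (11*(-3))*(-15) = -33*(-15) = 495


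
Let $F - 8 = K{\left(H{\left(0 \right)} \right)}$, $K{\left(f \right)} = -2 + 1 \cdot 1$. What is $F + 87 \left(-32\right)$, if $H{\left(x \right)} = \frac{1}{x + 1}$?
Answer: $-2777$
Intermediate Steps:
$H{\left(x \right)} = \frac{1}{1 + x}$
$K{\left(f \right)} = -1$ ($K{\left(f \right)} = -2 + 1 = -1$)
$F = 7$ ($F = 8 - 1 = 7$)
$F + 87 \left(-32\right) = 7 + 87 \left(-32\right) = 7 - 2784 = -2777$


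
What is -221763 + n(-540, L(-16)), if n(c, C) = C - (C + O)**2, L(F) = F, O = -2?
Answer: -222103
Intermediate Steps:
n(c, C) = C - (-2 + C)**2 (n(c, C) = C - (C - 2)**2 = C - (-2 + C)**2)
-221763 + n(-540, L(-16)) = -221763 + (-16 - (-2 - 16)**2) = -221763 + (-16 - 1*(-18)**2) = -221763 + (-16 - 1*324) = -221763 + (-16 - 324) = -221763 - 340 = -222103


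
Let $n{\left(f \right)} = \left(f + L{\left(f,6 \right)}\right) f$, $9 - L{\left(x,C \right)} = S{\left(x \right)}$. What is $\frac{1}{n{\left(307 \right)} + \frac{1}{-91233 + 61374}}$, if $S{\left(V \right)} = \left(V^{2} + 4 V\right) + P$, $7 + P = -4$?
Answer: $- \frac{29859}{872212741951} \approx -3.4234 \cdot 10^{-8}$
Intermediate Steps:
$P = -11$ ($P = -7 - 4 = -11$)
$S{\left(V \right)} = -11 + V^{2} + 4 V$ ($S{\left(V \right)} = \left(V^{2} + 4 V\right) - 11 = -11 + V^{2} + 4 V$)
$L{\left(x,C \right)} = 20 - x^{2} - 4 x$ ($L{\left(x,C \right)} = 9 - \left(-11 + x^{2} + 4 x\right) = 20 - x^{2} - 4 x$)
$n{\left(f \right)} = f \left(20 - f^{2} - 3 f\right)$ ($n{\left(f \right)} = \left(f - \left(-20 + f^{2} + 4 f\right)\right) f = \left(20 - f^{2} - 3 f\right) f = f \left(20 - f^{2} - 3 f\right)$)
$\frac{1}{n{\left(307 \right)} + \frac{1}{-91233 + 61374}} = \frac{1}{307 \left(20 - 307^{2} - 921\right) + \frac{1}{-91233 + 61374}} = \frac{1}{307 \left(20 - 94249 - 921\right) + \frac{1}{-29859}} = \frac{1}{307 \left(20 - 94249 - 921\right) - \frac{1}{29859}} = \frac{1}{307 \left(-95150\right) - \frac{1}{29859}} = \frac{1}{-29211050 - \frac{1}{29859}} = \frac{1}{- \frac{872212741951}{29859}} = - \frac{29859}{872212741951}$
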